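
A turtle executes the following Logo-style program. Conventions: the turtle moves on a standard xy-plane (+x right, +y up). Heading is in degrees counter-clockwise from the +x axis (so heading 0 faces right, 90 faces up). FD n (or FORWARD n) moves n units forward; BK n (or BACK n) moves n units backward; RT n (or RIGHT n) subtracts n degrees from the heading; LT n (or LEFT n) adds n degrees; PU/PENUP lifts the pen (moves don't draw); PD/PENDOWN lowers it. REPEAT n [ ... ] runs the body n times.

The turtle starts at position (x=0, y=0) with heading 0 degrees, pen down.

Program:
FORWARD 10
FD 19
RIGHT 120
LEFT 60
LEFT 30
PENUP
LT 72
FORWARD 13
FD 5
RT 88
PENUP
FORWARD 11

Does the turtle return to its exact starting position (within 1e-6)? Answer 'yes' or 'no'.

Answer: no

Derivation:
Executing turtle program step by step:
Start: pos=(0,0), heading=0, pen down
FD 10: (0,0) -> (10,0) [heading=0, draw]
FD 19: (10,0) -> (29,0) [heading=0, draw]
RT 120: heading 0 -> 240
LT 60: heading 240 -> 300
LT 30: heading 300 -> 330
PU: pen up
LT 72: heading 330 -> 42
FD 13: (29,0) -> (38.661,8.699) [heading=42, move]
FD 5: (38.661,8.699) -> (42.377,12.044) [heading=42, move]
RT 88: heading 42 -> 314
PU: pen up
FD 11: (42.377,12.044) -> (50.018,4.132) [heading=314, move]
Final: pos=(50.018,4.132), heading=314, 2 segment(s) drawn

Start position: (0, 0)
Final position: (50.018, 4.132)
Distance = 50.188; >= 1e-6 -> NOT closed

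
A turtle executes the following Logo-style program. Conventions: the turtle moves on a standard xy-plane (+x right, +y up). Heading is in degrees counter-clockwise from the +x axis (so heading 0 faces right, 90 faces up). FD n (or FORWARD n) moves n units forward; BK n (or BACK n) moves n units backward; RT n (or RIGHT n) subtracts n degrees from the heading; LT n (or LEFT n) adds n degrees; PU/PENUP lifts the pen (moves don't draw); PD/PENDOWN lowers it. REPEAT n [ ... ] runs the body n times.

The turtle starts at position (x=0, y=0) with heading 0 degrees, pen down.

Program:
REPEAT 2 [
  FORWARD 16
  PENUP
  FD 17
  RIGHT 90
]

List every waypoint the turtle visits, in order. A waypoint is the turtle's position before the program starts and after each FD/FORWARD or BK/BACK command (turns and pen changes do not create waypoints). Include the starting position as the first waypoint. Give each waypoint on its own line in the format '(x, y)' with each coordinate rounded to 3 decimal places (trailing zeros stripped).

Executing turtle program step by step:
Start: pos=(0,0), heading=0, pen down
REPEAT 2 [
  -- iteration 1/2 --
  FD 16: (0,0) -> (16,0) [heading=0, draw]
  PU: pen up
  FD 17: (16,0) -> (33,0) [heading=0, move]
  RT 90: heading 0 -> 270
  -- iteration 2/2 --
  FD 16: (33,0) -> (33,-16) [heading=270, move]
  PU: pen up
  FD 17: (33,-16) -> (33,-33) [heading=270, move]
  RT 90: heading 270 -> 180
]
Final: pos=(33,-33), heading=180, 1 segment(s) drawn
Waypoints (5 total):
(0, 0)
(16, 0)
(33, 0)
(33, -16)
(33, -33)

Answer: (0, 0)
(16, 0)
(33, 0)
(33, -16)
(33, -33)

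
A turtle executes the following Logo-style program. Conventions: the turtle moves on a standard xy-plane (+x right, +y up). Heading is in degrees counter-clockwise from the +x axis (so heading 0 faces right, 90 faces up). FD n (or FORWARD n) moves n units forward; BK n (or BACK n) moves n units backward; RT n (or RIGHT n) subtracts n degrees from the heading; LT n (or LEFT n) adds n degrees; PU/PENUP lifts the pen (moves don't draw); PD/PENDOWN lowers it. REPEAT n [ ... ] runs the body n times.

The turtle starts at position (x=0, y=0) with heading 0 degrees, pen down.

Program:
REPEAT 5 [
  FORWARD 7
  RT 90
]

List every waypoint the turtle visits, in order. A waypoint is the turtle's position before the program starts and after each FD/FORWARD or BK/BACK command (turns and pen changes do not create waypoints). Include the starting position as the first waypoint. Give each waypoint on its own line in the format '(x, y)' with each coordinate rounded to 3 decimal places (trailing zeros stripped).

Answer: (0, 0)
(7, 0)
(7, -7)
(0, -7)
(0, 0)
(7, 0)

Derivation:
Executing turtle program step by step:
Start: pos=(0,0), heading=0, pen down
REPEAT 5 [
  -- iteration 1/5 --
  FD 7: (0,0) -> (7,0) [heading=0, draw]
  RT 90: heading 0 -> 270
  -- iteration 2/5 --
  FD 7: (7,0) -> (7,-7) [heading=270, draw]
  RT 90: heading 270 -> 180
  -- iteration 3/5 --
  FD 7: (7,-7) -> (0,-7) [heading=180, draw]
  RT 90: heading 180 -> 90
  -- iteration 4/5 --
  FD 7: (0,-7) -> (0,0) [heading=90, draw]
  RT 90: heading 90 -> 0
  -- iteration 5/5 --
  FD 7: (0,0) -> (7,0) [heading=0, draw]
  RT 90: heading 0 -> 270
]
Final: pos=(7,0), heading=270, 5 segment(s) drawn
Waypoints (6 total):
(0, 0)
(7, 0)
(7, -7)
(0, -7)
(0, 0)
(7, 0)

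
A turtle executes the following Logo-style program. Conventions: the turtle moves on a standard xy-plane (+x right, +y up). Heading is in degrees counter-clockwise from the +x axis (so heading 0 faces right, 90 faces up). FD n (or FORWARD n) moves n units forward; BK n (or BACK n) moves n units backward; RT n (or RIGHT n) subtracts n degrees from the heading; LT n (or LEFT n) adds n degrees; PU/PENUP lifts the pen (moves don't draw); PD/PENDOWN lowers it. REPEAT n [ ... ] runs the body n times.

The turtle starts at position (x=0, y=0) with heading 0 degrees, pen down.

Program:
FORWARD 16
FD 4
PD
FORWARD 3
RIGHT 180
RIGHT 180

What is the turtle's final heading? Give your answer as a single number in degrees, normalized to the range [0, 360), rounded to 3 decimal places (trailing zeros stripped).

Executing turtle program step by step:
Start: pos=(0,0), heading=0, pen down
FD 16: (0,0) -> (16,0) [heading=0, draw]
FD 4: (16,0) -> (20,0) [heading=0, draw]
PD: pen down
FD 3: (20,0) -> (23,0) [heading=0, draw]
RT 180: heading 0 -> 180
RT 180: heading 180 -> 0
Final: pos=(23,0), heading=0, 3 segment(s) drawn

Answer: 0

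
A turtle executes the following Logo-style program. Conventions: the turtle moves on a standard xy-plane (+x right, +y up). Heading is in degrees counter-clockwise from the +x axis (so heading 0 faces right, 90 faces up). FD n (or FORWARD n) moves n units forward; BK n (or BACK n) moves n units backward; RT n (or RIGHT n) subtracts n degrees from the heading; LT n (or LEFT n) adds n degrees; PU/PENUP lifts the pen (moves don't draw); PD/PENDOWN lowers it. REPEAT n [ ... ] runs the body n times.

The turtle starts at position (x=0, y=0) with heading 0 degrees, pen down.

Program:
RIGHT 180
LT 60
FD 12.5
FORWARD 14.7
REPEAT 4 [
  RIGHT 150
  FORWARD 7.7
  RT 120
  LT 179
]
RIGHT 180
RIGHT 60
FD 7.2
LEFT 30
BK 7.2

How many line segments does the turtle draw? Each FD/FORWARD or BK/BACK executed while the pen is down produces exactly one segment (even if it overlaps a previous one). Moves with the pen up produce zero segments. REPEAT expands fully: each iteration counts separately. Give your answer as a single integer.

Answer: 8

Derivation:
Executing turtle program step by step:
Start: pos=(0,0), heading=0, pen down
RT 180: heading 0 -> 180
LT 60: heading 180 -> 240
FD 12.5: (0,0) -> (-6.25,-10.825) [heading=240, draw]
FD 14.7: (-6.25,-10.825) -> (-13.6,-23.556) [heading=240, draw]
REPEAT 4 [
  -- iteration 1/4 --
  RT 150: heading 240 -> 90
  FD 7.7: (-13.6,-23.556) -> (-13.6,-15.856) [heading=90, draw]
  RT 120: heading 90 -> 330
  LT 179: heading 330 -> 149
  -- iteration 2/4 --
  RT 150: heading 149 -> 359
  FD 7.7: (-13.6,-15.856) -> (-5.901,-15.99) [heading=359, draw]
  RT 120: heading 359 -> 239
  LT 179: heading 239 -> 58
  -- iteration 3/4 --
  RT 150: heading 58 -> 268
  FD 7.7: (-5.901,-15.99) -> (-6.17,-23.686) [heading=268, draw]
  RT 120: heading 268 -> 148
  LT 179: heading 148 -> 327
  -- iteration 4/4 --
  RT 150: heading 327 -> 177
  FD 7.7: (-6.17,-23.686) -> (-13.859,-23.283) [heading=177, draw]
  RT 120: heading 177 -> 57
  LT 179: heading 57 -> 236
]
RT 180: heading 236 -> 56
RT 60: heading 56 -> 356
FD 7.2: (-13.859,-23.283) -> (-6.677,-23.785) [heading=356, draw]
LT 30: heading 356 -> 26
BK 7.2: (-6.677,-23.785) -> (-13.148,-26.941) [heading=26, draw]
Final: pos=(-13.148,-26.941), heading=26, 8 segment(s) drawn
Segments drawn: 8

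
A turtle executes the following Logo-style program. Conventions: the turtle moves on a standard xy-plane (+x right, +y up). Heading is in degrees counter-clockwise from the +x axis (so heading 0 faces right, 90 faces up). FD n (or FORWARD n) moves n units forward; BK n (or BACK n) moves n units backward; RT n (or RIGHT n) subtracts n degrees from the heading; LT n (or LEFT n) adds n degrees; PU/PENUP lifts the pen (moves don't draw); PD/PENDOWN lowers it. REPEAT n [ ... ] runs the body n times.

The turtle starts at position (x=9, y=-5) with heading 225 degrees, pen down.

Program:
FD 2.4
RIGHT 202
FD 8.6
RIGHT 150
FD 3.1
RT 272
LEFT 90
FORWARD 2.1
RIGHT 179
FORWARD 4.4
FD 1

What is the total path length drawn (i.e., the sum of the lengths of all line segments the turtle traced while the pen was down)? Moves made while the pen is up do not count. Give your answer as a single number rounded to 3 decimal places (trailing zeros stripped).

Executing turtle program step by step:
Start: pos=(9,-5), heading=225, pen down
FD 2.4: (9,-5) -> (7.303,-6.697) [heading=225, draw]
RT 202: heading 225 -> 23
FD 8.6: (7.303,-6.697) -> (15.219,-3.337) [heading=23, draw]
RT 150: heading 23 -> 233
FD 3.1: (15.219,-3.337) -> (13.354,-5.813) [heading=233, draw]
RT 272: heading 233 -> 321
LT 90: heading 321 -> 51
FD 2.1: (13.354,-5.813) -> (14.675,-4.181) [heading=51, draw]
RT 179: heading 51 -> 232
FD 4.4: (14.675,-4.181) -> (11.966,-7.648) [heading=232, draw]
FD 1: (11.966,-7.648) -> (11.351,-8.436) [heading=232, draw]
Final: pos=(11.351,-8.436), heading=232, 6 segment(s) drawn

Segment lengths:
  seg 1: (9,-5) -> (7.303,-6.697), length = 2.4
  seg 2: (7.303,-6.697) -> (15.219,-3.337), length = 8.6
  seg 3: (15.219,-3.337) -> (13.354,-5.813), length = 3.1
  seg 4: (13.354,-5.813) -> (14.675,-4.181), length = 2.1
  seg 5: (14.675,-4.181) -> (11.966,-7.648), length = 4.4
  seg 6: (11.966,-7.648) -> (11.351,-8.436), length = 1
Total = 21.6

Answer: 21.6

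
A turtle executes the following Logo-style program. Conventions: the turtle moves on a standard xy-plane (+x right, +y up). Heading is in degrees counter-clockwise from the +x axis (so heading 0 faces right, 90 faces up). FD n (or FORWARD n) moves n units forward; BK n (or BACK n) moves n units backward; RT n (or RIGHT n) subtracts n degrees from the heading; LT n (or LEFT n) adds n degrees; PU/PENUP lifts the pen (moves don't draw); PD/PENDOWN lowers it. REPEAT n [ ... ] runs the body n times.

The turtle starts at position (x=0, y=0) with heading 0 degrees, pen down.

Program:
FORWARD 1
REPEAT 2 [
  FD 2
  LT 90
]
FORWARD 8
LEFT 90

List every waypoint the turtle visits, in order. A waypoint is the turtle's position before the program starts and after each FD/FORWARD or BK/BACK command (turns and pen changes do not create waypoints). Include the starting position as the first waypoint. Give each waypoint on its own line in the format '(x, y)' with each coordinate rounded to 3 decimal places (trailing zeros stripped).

Answer: (0, 0)
(1, 0)
(3, 0)
(3, 2)
(-5, 2)

Derivation:
Executing turtle program step by step:
Start: pos=(0,0), heading=0, pen down
FD 1: (0,0) -> (1,0) [heading=0, draw]
REPEAT 2 [
  -- iteration 1/2 --
  FD 2: (1,0) -> (3,0) [heading=0, draw]
  LT 90: heading 0 -> 90
  -- iteration 2/2 --
  FD 2: (3,0) -> (3,2) [heading=90, draw]
  LT 90: heading 90 -> 180
]
FD 8: (3,2) -> (-5,2) [heading=180, draw]
LT 90: heading 180 -> 270
Final: pos=(-5,2), heading=270, 4 segment(s) drawn
Waypoints (5 total):
(0, 0)
(1, 0)
(3, 0)
(3, 2)
(-5, 2)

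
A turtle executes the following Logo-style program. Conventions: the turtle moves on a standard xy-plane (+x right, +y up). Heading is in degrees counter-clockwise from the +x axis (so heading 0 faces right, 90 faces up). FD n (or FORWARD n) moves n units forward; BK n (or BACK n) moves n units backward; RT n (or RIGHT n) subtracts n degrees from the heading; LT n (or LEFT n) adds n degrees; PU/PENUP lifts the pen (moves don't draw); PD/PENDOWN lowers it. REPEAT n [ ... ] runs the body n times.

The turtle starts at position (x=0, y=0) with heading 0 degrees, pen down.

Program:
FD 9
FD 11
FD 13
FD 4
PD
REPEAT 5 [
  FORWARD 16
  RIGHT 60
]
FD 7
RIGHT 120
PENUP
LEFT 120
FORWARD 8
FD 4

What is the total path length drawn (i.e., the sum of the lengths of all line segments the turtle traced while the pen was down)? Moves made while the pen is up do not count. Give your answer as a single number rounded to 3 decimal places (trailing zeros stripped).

Answer: 124

Derivation:
Executing turtle program step by step:
Start: pos=(0,0), heading=0, pen down
FD 9: (0,0) -> (9,0) [heading=0, draw]
FD 11: (9,0) -> (20,0) [heading=0, draw]
FD 13: (20,0) -> (33,0) [heading=0, draw]
FD 4: (33,0) -> (37,0) [heading=0, draw]
PD: pen down
REPEAT 5 [
  -- iteration 1/5 --
  FD 16: (37,0) -> (53,0) [heading=0, draw]
  RT 60: heading 0 -> 300
  -- iteration 2/5 --
  FD 16: (53,0) -> (61,-13.856) [heading=300, draw]
  RT 60: heading 300 -> 240
  -- iteration 3/5 --
  FD 16: (61,-13.856) -> (53,-27.713) [heading=240, draw]
  RT 60: heading 240 -> 180
  -- iteration 4/5 --
  FD 16: (53,-27.713) -> (37,-27.713) [heading=180, draw]
  RT 60: heading 180 -> 120
  -- iteration 5/5 --
  FD 16: (37,-27.713) -> (29,-13.856) [heading=120, draw]
  RT 60: heading 120 -> 60
]
FD 7: (29,-13.856) -> (32.5,-7.794) [heading=60, draw]
RT 120: heading 60 -> 300
PU: pen up
LT 120: heading 300 -> 60
FD 8: (32.5,-7.794) -> (36.5,-0.866) [heading=60, move]
FD 4: (36.5,-0.866) -> (38.5,2.598) [heading=60, move]
Final: pos=(38.5,2.598), heading=60, 10 segment(s) drawn

Segment lengths:
  seg 1: (0,0) -> (9,0), length = 9
  seg 2: (9,0) -> (20,0), length = 11
  seg 3: (20,0) -> (33,0), length = 13
  seg 4: (33,0) -> (37,0), length = 4
  seg 5: (37,0) -> (53,0), length = 16
  seg 6: (53,0) -> (61,-13.856), length = 16
  seg 7: (61,-13.856) -> (53,-27.713), length = 16
  seg 8: (53,-27.713) -> (37,-27.713), length = 16
  seg 9: (37,-27.713) -> (29,-13.856), length = 16
  seg 10: (29,-13.856) -> (32.5,-7.794), length = 7
Total = 124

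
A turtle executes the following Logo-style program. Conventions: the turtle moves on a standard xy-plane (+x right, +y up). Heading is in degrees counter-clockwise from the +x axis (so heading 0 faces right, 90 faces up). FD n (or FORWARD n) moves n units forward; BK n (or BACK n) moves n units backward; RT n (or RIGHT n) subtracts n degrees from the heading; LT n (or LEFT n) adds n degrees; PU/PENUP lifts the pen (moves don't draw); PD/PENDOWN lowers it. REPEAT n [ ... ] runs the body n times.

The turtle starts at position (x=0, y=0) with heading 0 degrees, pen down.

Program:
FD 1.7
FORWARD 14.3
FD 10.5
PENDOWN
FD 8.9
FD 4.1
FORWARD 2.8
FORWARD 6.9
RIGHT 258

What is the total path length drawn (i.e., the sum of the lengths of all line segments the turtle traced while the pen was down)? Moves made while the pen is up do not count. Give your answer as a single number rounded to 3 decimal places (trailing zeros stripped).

Answer: 49.2

Derivation:
Executing turtle program step by step:
Start: pos=(0,0), heading=0, pen down
FD 1.7: (0,0) -> (1.7,0) [heading=0, draw]
FD 14.3: (1.7,0) -> (16,0) [heading=0, draw]
FD 10.5: (16,0) -> (26.5,0) [heading=0, draw]
PD: pen down
FD 8.9: (26.5,0) -> (35.4,0) [heading=0, draw]
FD 4.1: (35.4,0) -> (39.5,0) [heading=0, draw]
FD 2.8: (39.5,0) -> (42.3,0) [heading=0, draw]
FD 6.9: (42.3,0) -> (49.2,0) [heading=0, draw]
RT 258: heading 0 -> 102
Final: pos=(49.2,0), heading=102, 7 segment(s) drawn

Segment lengths:
  seg 1: (0,0) -> (1.7,0), length = 1.7
  seg 2: (1.7,0) -> (16,0), length = 14.3
  seg 3: (16,0) -> (26.5,0), length = 10.5
  seg 4: (26.5,0) -> (35.4,0), length = 8.9
  seg 5: (35.4,0) -> (39.5,0), length = 4.1
  seg 6: (39.5,0) -> (42.3,0), length = 2.8
  seg 7: (42.3,0) -> (49.2,0), length = 6.9
Total = 49.2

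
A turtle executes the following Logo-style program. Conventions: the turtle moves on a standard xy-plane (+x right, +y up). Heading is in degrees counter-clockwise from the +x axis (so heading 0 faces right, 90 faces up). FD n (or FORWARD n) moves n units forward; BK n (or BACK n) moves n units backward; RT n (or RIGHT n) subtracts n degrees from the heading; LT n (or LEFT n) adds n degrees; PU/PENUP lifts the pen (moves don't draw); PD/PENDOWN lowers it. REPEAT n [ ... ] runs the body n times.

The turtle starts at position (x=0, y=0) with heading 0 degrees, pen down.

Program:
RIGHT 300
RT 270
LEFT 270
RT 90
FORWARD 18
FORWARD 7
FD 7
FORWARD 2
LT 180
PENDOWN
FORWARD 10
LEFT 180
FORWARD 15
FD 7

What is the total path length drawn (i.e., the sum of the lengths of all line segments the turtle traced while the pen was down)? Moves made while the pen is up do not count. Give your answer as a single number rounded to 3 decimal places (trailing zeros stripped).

Answer: 66

Derivation:
Executing turtle program step by step:
Start: pos=(0,0), heading=0, pen down
RT 300: heading 0 -> 60
RT 270: heading 60 -> 150
LT 270: heading 150 -> 60
RT 90: heading 60 -> 330
FD 18: (0,0) -> (15.588,-9) [heading=330, draw]
FD 7: (15.588,-9) -> (21.651,-12.5) [heading=330, draw]
FD 7: (21.651,-12.5) -> (27.713,-16) [heading=330, draw]
FD 2: (27.713,-16) -> (29.445,-17) [heading=330, draw]
LT 180: heading 330 -> 150
PD: pen down
FD 10: (29.445,-17) -> (20.785,-12) [heading=150, draw]
LT 180: heading 150 -> 330
FD 15: (20.785,-12) -> (33.775,-19.5) [heading=330, draw]
FD 7: (33.775,-19.5) -> (39.837,-23) [heading=330, draw]
Final: pos=(39.837,-23), heading=330, 7 segment(s) drawn

Segment lengths:
  seg 1: (0,0) -> (15.588,-9), length = 18
  seg 2: (15.588,-9) -> (21.651,-12.5), length = 7
  seg 3: (21.651,-12.5) -> (27.713,-16), length = 7
  seg 4: (27.713,-16) -> (29.445,-17), length = 2
  seg 5: (29.445,-17) -> (20.785,-12), length = 10
  seg 6: (20.785,-12) -> (33.775,-19.5), length = 15
  seg 7: (33.775,-19.5) -> (39.837,-23), length = 7
Total = 66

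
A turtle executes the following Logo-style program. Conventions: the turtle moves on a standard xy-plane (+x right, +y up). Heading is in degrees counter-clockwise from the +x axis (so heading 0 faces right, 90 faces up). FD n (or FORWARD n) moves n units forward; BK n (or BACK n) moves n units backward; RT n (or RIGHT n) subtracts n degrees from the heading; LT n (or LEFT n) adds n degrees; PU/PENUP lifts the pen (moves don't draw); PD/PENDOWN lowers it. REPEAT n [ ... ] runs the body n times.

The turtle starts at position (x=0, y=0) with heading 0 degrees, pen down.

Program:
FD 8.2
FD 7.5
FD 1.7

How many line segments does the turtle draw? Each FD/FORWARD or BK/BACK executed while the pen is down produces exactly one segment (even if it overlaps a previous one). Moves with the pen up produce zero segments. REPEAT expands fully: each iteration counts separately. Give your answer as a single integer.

Answer: 3

Derivation:
Executing turtle program step by step:
Start: pos=(0,0), heading=0, pen down
FD 8.2: (0,0) -> (8.2,0) [heading=0, draw]
FD 7.5: (8.2,0) -> (15.7,0) [heading=0, draw]
FD 1.7: (15.7,0) -> (17.4,0) [heading=0, draw]
Final: pos=(17.4,0), heading=0, 3 segment(s) drawn
Segments drawn: 3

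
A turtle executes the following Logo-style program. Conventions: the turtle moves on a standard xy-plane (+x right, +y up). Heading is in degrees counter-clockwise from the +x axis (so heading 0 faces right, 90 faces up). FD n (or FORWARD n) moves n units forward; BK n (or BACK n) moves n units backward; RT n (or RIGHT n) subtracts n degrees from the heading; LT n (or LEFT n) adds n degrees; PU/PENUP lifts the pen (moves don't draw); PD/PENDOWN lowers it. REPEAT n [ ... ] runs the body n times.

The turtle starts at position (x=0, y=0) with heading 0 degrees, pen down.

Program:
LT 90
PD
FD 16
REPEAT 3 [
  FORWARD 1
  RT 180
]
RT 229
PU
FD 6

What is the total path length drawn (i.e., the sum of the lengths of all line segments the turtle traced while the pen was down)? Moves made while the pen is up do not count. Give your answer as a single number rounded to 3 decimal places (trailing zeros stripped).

Executing turtle program step by step:
Start: pos=(0,0), heading=0, pen down
LT 90: heading 0 -> 90
PD: pen down
FD 16: (0,0) -> (0,16) [heading=90, draw]
REPEAT 3 [
  -- iteration 1/3 --
  FD 1: (0,16) -> (0,17) [heading=90, draw]
  RT 180: heading 90 -> 270
  -- iteration 2/3 --
  FD 1: (0,17) -> (0,16) [heading=270, draw]
  RT 180: heading 270 -> 90
  -- iteration 3/3 --
  FD 1: (0,16) -> (0,17) [heading=90, draw]
  RT 180: heading 90 -> 270
]
RT 229: heading 270 -> 41
PU: pen up
FD 6: (0,17) -> (4.528,20.936) [heading=41, move]
Final: pos=(4.528,20.936), heading=41, 4 segment(s) drawn

Segment lengths:
  seg 1: (0,0) -> (0,16), length = 16
  seg 2: (0,16) -> (0,17), length = 1
  seg 3: (0,17) -> (0,16), length = 1
  seg 4: (0,16) -> (0,17), length = 1
Total = 19

Answer: 19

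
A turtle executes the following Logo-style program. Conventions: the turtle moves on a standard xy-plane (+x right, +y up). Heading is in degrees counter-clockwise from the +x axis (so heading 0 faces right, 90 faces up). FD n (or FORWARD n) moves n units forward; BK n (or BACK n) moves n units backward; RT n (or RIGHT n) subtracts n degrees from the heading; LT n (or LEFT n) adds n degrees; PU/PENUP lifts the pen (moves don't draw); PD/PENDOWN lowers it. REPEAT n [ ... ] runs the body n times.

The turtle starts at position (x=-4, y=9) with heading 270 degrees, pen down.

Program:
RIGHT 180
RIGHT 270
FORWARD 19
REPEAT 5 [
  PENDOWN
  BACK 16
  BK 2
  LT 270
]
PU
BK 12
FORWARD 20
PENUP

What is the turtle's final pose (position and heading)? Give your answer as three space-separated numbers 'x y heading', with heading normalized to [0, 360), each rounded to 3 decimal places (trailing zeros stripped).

Executing turtle program step by step:
Start: pos=(-4,9), heading=270, pen down
RT 180: heading 270 -> 90
RT 270: heading 90 -> 180
FD 19: (-4,9) -> (-23,9) [heading=180, draw]
REPEAT 5 [
  -- iteration 1/5 --
  PD: pen down
  BK 16: (-23,9) -> (-7,9) [heading=180, draw]
  BK 2: (-7,9) -> (-5,9) [heading=180, draw]
  LT 270: heading 180 -> 90
  -- iteration 2/5 --
  PD: pen down
  BK 16: (-5,9) -> (-5,-7) [heading=90, draw]
  BK 2: (-5,-7) -> (-5,-9) [heading=90, draw]
  LT 270: heading 90 -> 0
  -- iteration 3/5 --
  PD: pen down
  BK 16: (-5,-9) -> (-21,-9) [heading=0, draw]
  BK 2: (-21,-9) -> (-23,-9) [heading=0, draw]
  LT 270: heading 0 -> 270
  -- iteration 4/5 --
  PD: pen down
  BK 16: (-23,-9) -> (-23,7) [heading=270, draw]
  BK 2: (-23,7) -> (-23,9) [heading=270, draw]
  LT 270: heading 270 -> 180
  -- iteration 5/5 --
  PD: pen down
  BK 16: (-23,9) -> (-7,9) [heading=180, draw]
  BK 2: (-7,9) -> (-5,9) [heading=180, draw]
  LT 270: heading 180 -> 90
]
PU: pen up
BK 12: (-5,9) -> (-5,-3) [heading=90, move]
FD 20: (-5,-3) -> (-5,17) [heading=90, move]
PU: pen up
Final: pos=(-5,17), heading=90, 11 segment(s) drawn

Answer: -5 17 90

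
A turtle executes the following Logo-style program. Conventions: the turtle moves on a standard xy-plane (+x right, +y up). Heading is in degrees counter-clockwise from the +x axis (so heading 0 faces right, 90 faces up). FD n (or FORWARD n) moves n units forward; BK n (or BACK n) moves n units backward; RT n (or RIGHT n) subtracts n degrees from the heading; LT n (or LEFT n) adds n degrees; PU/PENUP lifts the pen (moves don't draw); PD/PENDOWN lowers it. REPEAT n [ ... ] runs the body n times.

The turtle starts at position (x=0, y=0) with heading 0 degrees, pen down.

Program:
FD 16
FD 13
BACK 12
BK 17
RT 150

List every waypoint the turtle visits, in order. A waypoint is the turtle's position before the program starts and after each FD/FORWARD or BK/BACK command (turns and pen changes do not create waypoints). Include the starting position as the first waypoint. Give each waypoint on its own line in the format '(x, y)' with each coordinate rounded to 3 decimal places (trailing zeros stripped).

Answer: (0, 0)
(16, 0)
(29, 0)
(17, 0)
(0, 0)

Derivation:
Executing turtle program step by step:
Start: pos=(0,0), heading=0, pen down
FD 16: (0,0) -> (16,0) [heading=0, draw]
FD 13: (16,0) -> (29,0) [heading=0, draw]
BK 12: (29,0) -> (17,0) [heading=0, draw]
BK 17: (17,0) -> (0,0) [heading=0, draw]
RT 150: heading 0 -> 210
Final: pos=(0,0), heading=210, 4 segment(s) drawn
Waypoints (5 total):
(0, 0)
(16, 0)
(29, 0)
(17, 0)
(0, 0)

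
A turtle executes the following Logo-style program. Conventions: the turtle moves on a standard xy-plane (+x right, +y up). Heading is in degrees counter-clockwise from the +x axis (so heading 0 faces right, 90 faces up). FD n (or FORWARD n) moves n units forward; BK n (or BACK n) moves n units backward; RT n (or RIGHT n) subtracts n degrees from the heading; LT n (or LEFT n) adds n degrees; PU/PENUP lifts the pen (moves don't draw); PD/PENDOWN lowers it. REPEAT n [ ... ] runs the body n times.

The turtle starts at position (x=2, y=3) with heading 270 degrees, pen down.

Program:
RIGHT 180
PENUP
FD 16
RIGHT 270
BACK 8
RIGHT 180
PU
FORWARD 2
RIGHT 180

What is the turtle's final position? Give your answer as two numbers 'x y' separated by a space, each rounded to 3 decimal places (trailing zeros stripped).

Answer: 12 19

Derivation:
Executing turtle program step by step:
Start: pos=(2,3), heading=270, pen down
RT 180: heading 270 -> 90
PU: pen up
FD 16: (2,3) -> (2,19) [heading=90, move]
RT 270: heading 90 -> 180
BK 8: (2,19) -> (10,19) [heading=180, move]
RT 180: heading 180 -> 0
PU: pen up
FD 2: (10,19) -> (12,19) [heading=0, move]
RT 180: heading 0 -> 180
Final: pos=(12,19), heading=180, 0 segment(s) drawn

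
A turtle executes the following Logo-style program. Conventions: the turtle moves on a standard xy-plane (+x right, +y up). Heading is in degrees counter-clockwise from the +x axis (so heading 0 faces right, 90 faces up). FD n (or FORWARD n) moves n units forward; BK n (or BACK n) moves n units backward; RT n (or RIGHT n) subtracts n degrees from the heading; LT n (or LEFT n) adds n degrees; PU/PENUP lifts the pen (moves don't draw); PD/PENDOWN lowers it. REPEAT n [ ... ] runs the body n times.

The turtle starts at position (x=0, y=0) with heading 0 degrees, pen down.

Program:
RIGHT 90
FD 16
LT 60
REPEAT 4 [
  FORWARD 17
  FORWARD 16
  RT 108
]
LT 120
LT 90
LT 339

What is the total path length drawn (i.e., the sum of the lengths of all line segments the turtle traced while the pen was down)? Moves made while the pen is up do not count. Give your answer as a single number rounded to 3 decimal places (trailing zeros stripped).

Executing turtle program step by step:
Start: pos=(0,0), heading=0, pen down
RT 90: heading 0 -> 270
FD 16: (0,0) -> (0,-16) [heading=270, draw]
LT 60: heading 270 -> 330
REPEAT 4 [
  -- iteration 1/4 --
  FD 17: (0,-16) -> (14.722,-24.5) [heading=330, draw]
  FD 16: (14.722,-24.5) -> (28.579,-32.5) [heading=330, draw]
  RT 108: heading 330 -> 222
  -- iteration 2/4 --
  FD 17: (28.579,-32.5) -> (15.945,-43.875) [heading=222, draw]
  FD 16: (15.945,-43.875) -> (4.055,-54.581) [heading=222, draw]
  RT 108: heading 222 -> 114
  -- iteration 3/4 --
  FD 17: (4.055,-54.581) -> (-2.859,-39.051) [heading=114, draw]
  FD 16: (-2.859,-39.051) -> (-9.367,-24.434) [heading=114, draw]
  RT 108: heading 114 -> 6
  -- iteration 4/4 --
  FD 17: (-9.367,-24.434) -> (7.54,-22.657) [heading=6, draw]
  FD 16: (7.54,-22.657) -> (23.452,-20.985) [heading=6, draw]
  RT 108: heading 6 -> 258
]
LT 120: heading 258 -> 18
LT 90: heading 18 -> 108
LT 339: heading 108 -> 87
Final: pos=(23.452,-20.985), heading=87, 9 segment(s) drawn

Segment lengths:
  seg 1: (0,0) -> (0,-16), length = 16
  seg 2: (0,-16) -> (14.722,-24.5), length = 17
  seg 3: (14.722,-24.5) -> (28.579,-32.5), length = 16
  seg 4: (28.579,-32.5) -> (15.945,-43.875), length = 17
  seg 5: (15.945,-43.875) -> (4.055,-54.581), length = 16
  seg 6: (4.055,-54.581) -> (-2.859,-39.051), length = 17
  seg 7: (-2.859,-39.051) -> (-9.367,-24.434), length = 16
  seg 8: (-9.367,-24.434) -> (7.54,-22.657), length = 17
  seg 9: (7.54,-22.657) -> (23.452,-20.985), length = 16
Total = 148

Answer: 148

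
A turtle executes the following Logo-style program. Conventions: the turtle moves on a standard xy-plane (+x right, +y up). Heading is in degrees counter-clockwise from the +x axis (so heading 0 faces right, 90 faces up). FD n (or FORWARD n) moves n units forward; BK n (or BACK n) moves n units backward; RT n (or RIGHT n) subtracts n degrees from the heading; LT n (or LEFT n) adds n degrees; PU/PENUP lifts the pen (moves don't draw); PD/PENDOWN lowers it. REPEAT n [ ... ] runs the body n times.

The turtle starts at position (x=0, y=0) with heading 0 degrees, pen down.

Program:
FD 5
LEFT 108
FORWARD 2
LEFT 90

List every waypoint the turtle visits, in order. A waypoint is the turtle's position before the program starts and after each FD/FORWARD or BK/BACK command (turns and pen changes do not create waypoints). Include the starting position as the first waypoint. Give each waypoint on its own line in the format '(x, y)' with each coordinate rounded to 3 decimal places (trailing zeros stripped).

Executing turtle program step by step:
Start: pos=(0,0), heading=0, pen down
FD 5: (0,0) -> (5,0) [heading=0, draw]
LT 108: heading 0 -> 108
FD 2: (5,0) -> (4.382,1.902) [heading=108, draw]
LT 90: heading 108 -> 198
Final: pos=(4.382,1.902), heading=198, 2 segment(s) drawn
Waypoints (3 total):
(0, 0)
(5, 0)
(4.382, 1.902)

Answer: (0, 0)
(5, 0)
(4.382, 1.902)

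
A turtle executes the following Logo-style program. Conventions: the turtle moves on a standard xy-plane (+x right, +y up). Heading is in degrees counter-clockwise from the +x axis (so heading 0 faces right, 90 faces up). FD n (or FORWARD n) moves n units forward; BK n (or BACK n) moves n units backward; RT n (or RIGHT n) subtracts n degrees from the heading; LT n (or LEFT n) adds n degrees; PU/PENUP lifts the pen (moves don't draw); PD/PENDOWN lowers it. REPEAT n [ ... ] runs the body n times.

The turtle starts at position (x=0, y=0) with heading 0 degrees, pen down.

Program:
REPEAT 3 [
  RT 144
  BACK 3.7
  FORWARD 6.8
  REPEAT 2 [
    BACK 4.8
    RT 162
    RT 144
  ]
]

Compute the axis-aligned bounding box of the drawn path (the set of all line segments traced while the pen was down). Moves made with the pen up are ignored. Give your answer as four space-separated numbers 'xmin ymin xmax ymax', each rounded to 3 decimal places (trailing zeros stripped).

Answer: -2.508 -1.822 11.837 11.505

Derivation:
Executing turtle program step by step:
Start: pos=(0,0), heading=0, pen down
REPEAT 3 [
  -- iteration 1/3 --
  RT 144: heading 0 -> 216
  BK 3.7: (0,0) -> (2.993,2.175) [heading=216, draw]
  FD 6.8: (2.993,2.175) -> (-2.508,-1.822) [heading=216, draw]
  REPEAT 2 [
    -- iteration 1/2 --
    BK 4.8: (-2.508,-1.822) -> (1.375,0.999) [heading=216, draw]
    RT 162: heading 216 -> 54
    RT 144: heading 54 -> 270
    -- iteration 2/2 --
    BK 4.8: (1.375,0.999) -> (1.375,5.799) [heading=270, draw]
    RT 162: heading 270 -> 108
    RT 144: heading 108 -> 324
  ]
  -- iteration 2/3 --
  RT 144: heading 324 -> 180
  BK 3.7: (1.375,5.799) -> (5.075,5.799) [heading=180, draw]
  FD 6.8: (5.075,5.799) -> (-1.725,5.799) [heading=180, draw]
  REPEAT 2 [
    -- iteration 1/2 --
    BK 4.8: (-1.725,5.799) -> (3.075,5.799) [heading=180, draw]
    RT 162: heading 180 -> 18
    RT 144: heading 18 -> 234
    -- iteration 2/2 --
    BK 4.8: (3.075,5.799) -> (5.897,9.683) [heading=234, draw]
    RT 162: heading 234 -> 72
    RT 144: heading 72 -> 288
  ]
  -- iteration 3/3 --
  RT 144: heading 288 -> 144
  BK 3.7: (5.897,9.683) -> (8.89,7.508) [heading=144, draw]
  FD 6.8: (8.89,7.508) -> (3.389,11.505) [heading=144, draw]
  REPEAT 2 [
    -- iteration 1/2 --
    BK 4.8: (3.389,11.505) -> (7.272,8.683) [heading=144, draw]
    RT 162: heading 144 -> 342
    RT 144: heading 342 -> 198
    -- iteration 2/2 --
    BK 4.8: (7.272,8.683) -> (11.837,10.167) [heading=198, draw]
    RT 162: heading 198 -> 36
    RT 144: heading 36 -> 252
  ]
]
Final: pos=(11.837,10.167), heading=252, 12 segment(s) drawn

Segment endpoints: x in {-2.508, -1.725, 0, 1.375, 1.375, 2.993, 3.075, 3.389, 5.075, 5.897, 7.272, 8.89, 11.837}, y in {-1.822, 0, 0.999, 2.175, 5.799, 5.799, 5.799, 5.799, 7.508, 8.683, 9.683, 10.167, 11.505}
xmin=-2.508, ymin=-1.822, xmax=11.837, ymax=11.505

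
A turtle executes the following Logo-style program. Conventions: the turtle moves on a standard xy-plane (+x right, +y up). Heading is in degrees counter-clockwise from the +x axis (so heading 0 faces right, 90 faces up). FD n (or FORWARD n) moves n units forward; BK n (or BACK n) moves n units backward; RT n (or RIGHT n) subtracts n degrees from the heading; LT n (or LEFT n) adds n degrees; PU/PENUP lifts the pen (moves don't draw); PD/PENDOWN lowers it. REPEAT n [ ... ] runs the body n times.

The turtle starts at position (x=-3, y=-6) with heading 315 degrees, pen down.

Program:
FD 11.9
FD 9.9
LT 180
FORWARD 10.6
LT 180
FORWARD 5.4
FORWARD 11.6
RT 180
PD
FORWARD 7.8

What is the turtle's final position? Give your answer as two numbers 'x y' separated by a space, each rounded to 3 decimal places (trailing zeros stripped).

Answer: 11.425 -20.425

Derivation:
Executing turtle program step by step:
Start: pos=(-3,-6), heading=315, pen down
FD 11.9: (-3,-6) -> (5.415,-14.415) [heading=315, draw]
FD 9.9: (5.415,-14.415) -> (12.415,-21.415) [heading=315, draw]
LT 180: heading 315 -> 135
FD 10.6: (12.415,-21.415) -> (4.92,-13.92) [heading=135, draw]
LT 180: heading 135 -> 315
FD 5.4: (4.92,-13.92) -> (8.738,-17.738) [heading=315, draw]
FD 11.6: (8.738,-17.738) -> (16.94,-25.94) [heading=315, draw]
RT 180: heading 315 -> 135
PD: pen down
FD 7.8: (16.94,-25.94) -> (11.425,-20.425) [heading=135, draw]
Final: pos=(11.425,-20.425), heading=135, 6 segment(s) drawn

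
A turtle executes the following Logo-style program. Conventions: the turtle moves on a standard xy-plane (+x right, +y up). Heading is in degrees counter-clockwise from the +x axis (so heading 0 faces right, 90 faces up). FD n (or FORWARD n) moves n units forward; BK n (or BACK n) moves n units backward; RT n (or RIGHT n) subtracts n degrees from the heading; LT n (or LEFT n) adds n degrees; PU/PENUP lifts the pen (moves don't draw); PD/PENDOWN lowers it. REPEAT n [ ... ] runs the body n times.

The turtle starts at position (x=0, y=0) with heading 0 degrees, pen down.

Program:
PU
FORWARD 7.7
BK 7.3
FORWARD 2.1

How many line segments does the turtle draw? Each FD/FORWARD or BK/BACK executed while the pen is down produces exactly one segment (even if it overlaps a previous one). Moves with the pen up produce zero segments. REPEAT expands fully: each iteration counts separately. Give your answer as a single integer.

Executing turtle program step by step:
Start: pos=(0,0), heading=0, pen down
PU: pen up
FD 7.7: (0,0) -> (7.7,0) [heading=0, move]
BK 7.3: (7.7,0) -> (0.4,0) [heading=0, move]
FD 2.1: (0.4,0) -> (2.5,0) [heading=0, move]
Final: pos=(2.5,0), heading=0, 0 segment(s) drawn
Segments drawn: 0

Answer: 0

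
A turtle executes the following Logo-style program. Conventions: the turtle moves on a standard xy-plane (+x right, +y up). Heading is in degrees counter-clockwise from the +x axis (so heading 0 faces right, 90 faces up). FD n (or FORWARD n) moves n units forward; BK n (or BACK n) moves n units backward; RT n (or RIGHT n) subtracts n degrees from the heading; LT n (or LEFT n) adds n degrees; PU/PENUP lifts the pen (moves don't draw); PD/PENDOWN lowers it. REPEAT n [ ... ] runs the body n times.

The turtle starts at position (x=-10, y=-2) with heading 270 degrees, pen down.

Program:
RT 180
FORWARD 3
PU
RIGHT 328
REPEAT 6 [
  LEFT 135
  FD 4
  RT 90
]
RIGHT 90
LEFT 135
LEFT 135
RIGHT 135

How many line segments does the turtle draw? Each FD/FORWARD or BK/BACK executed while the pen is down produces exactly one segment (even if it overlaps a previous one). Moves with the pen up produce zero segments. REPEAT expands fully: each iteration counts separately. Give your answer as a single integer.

Executing turtle program step by step:
Start: pos=(-10,-2), heading=270, pen down
RT 180: heading 270 -> 90
FD 3: (-10,-2) -> (-10,1) [heading=90, draw]
PU: pen up
RT 328: heading 90 -> 122
REPEAT 6 [
  -- iteration 1/6 --
  LT 135: heading 122 -> 257
  FD 4: (-10,1) -> (-10.9,-2.897) [heading=257, move]
  RT 90: heading 257 -> 167
  -- iteration 2/6 --
  LT 135: heading 167 -> 302
  FD 4: (-10.9,-2.897) -> (-8.78,-6.29) [heading=302, move]
  RT 90: heading 302 -> 212
  -- iteration 3/6 --
  LT 135: heading 212 -> 347
  FD 4: (-8.78,-6.29) -> (-4.883,-7.189) [heading=347, move]
  RT 90: heading 347 -> 257
  -- iteration 4/6 --
  LT 135: heading 257 -> 32
  FD 4: (-4.883,-7.189) -> (-1.49,-5.07) [heading=32, move]
  RT 90: heading 32 -> 302
  -- iteration 5/6 --
  LT 135: heading 302 -> 77
  FD 4: (-1.49,-5.07) -> (-0.591,-1.172) [heading=77, move]
  RT 90: heading 77 -> 347
  -- iteration 6/6 --
  LT 135: heading 347 -> 122
  FD 4: (-0.591,-1.172) -> (-2.71,2.22) [heading=122, move]
  RT 90: heading 122 -> 32
]
RT 90: heading 32 -> 302
LT 135: heading 302 -> 77
LT 135: heading 77 -> 212
RT 135: heading 212 -> 77
Final: pos=(-2.71,2.22), heading=77, 1 segment(s) drawn
Segments drawn: 1

Answer: 1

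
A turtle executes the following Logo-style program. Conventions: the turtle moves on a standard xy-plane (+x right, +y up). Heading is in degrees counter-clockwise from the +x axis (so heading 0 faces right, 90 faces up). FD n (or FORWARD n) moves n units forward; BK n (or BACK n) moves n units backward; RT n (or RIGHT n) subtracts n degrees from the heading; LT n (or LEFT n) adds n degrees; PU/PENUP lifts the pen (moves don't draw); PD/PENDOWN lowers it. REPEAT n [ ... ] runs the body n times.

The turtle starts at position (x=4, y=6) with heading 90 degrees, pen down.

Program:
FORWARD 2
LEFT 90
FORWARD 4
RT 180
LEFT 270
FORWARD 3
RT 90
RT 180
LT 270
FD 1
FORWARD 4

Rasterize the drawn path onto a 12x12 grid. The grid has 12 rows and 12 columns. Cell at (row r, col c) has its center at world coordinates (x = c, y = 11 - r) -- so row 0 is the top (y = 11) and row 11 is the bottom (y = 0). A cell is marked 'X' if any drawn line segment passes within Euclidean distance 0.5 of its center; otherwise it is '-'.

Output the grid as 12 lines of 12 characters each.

Segment 0: (4,6) -> (4,8)
Segment 1: (4,8) -> (0,8)
Segment 2: (0,8) -> (-0,5)
Segment 3: (-0,5) -> (-0,4)
Segment 4: (-0,4) -> (-0,0)

Answer: ------------
------------
------------
XXXXX-------
X---X-------
X---X-------
X-----------
X-----------
X-----------
X-----------
X-----------
X-----------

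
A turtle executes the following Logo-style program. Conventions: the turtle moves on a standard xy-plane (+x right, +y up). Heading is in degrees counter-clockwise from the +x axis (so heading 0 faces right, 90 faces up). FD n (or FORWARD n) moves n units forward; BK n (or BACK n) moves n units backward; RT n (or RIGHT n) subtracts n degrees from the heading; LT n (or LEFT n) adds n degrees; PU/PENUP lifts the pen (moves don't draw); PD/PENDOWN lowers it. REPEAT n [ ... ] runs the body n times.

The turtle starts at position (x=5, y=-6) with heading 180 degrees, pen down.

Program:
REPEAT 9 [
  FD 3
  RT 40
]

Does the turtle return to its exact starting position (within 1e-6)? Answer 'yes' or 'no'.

Executing turtle program step by step:
Start: pos=(5,-6), heading=180, pen down
REPEAT 9 [
  -- iteration 1/9 --
  FD 3: (5,-6) -> (2,-6) [heading=180, draw]
  RT 40: heading 180 -> 140
  -- iteration 2/9 --
  FD 3: (2,-6) -> (-0.298,-4.072) [heading=140, draw]
  RT 40: heading 140 -> 100
  -- iteration 3/9 --
  FD 3: (-0.298,-4.072) -> (-0.819,-1.117) [heading=100, draw]
  RT 40: heading 100 -> 60
  -- iteration 4/9 --
  FD 3: (-0.819,-1.117) -> (0.681,1.481) [heading=60, draw]
  RT 40: heading 60 -> 20
  -- iteration 5/9 --
  FD 3: (0.681,1.481) -> (3.5,2.507) [heading=20, draw]
  RT 40: heading 20 -> 340
  -- iteration 6/9 --
  FD 3: (3.5,2.507) -> (6.319,1.481) [heading=340, draw]
  RT 40: heading 340 -> 300
  -- iteration 7/9 --
  FD 3: (6.319,1.481) -> (7.819,-1.117) [heading=300, draw]
  RT 40: heading 300 -> 260
  -- iteration 8/9 --
  FD 3: (7.819,-1.117) -> (7.298,-4.072) [heading=260, draw]
  RT 40: heading 260 -> 220
  -- iteration 9/9 --
  FD 3: (7.298,-4.072) -> (5,-6) [heading=220, draw]
  RT 40: heading 220 -> 180
]
Final: pos=(5,-6), heading=180, 9 segment(s) drawn

Start position: (5, -6)
Final position: (5, -6)
Distance = 0; < 1e-6 -> CLOSED

Answer: yes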